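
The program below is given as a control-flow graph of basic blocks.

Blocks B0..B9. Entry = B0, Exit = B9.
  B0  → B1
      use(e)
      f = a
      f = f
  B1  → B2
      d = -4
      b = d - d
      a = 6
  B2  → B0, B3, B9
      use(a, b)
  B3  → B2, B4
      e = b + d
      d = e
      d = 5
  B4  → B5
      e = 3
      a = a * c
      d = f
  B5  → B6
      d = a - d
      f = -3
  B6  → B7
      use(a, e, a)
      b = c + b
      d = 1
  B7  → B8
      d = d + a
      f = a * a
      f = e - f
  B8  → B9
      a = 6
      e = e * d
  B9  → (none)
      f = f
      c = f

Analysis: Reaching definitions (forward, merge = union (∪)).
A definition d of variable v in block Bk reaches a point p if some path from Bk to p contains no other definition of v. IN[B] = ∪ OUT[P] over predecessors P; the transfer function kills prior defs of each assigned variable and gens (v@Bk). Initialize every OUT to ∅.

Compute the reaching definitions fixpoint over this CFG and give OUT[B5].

Fixpoint table:
  B0:  IN={a@B1, b@B1, d@B1, d@B3, e@B3, f@B0}  OUT={a@B1, b@B1, d@B1, d@B3, e@B3, f@B0}
  B1:  IN={a@B1, b@B1, d@B1, d@B3, e@B3, f@B0}  OUT={a@B1, b@B1, d@B1, e@B3, f@B0}
  B2:  IN={a@B1, b@B1, d@B1, d@B3, e@B3, f@B0}  OUT={a@B1, b@B1, d@B1, d@B3, e@B3, f@B0}
  B3:  IN={a@B1, b@B1, d@B1, d@B3, e@B3, f@B0}  OUT={a@B1, b@B1, d@B3, e@B3, f@B0}
  B4:  IN={a@B1, b@B1, d@B3, e@B3, f@B0}  OUT={a@B4, b@B1, d@B4, e@B4, f@B0}
  B5:  IN={a@B4, b@B1, d@B4, e@B4, f@B0}  OUT={a@B4, b@B1, d@B5, e@B4, f@B5}
  B6:  IN={a@B4, b@B1, d@B5, e@B4, f@B5}  OUT={a@B4, b@B6, d@B6, e@B4, f@B5}
  B7:  IN={a@B4, b@B6, d@B6, e@B4, f@B5}  OUT={a@B4, b@B6, d@B7, e@B4, f@B7}
  B8:  IN={a@B4, b@B6, d@B7, e@B4, f@B7}  OUT={a@B8, b@B6, d@B7, e@B8, f@B7}
  B9:  IN={a@B1, a@B8, b@B1, b@B6, d@B1, d@B3, d@B7, e@B3, e@B8, f@B0, f@B7}  OUT={a@B1, a@B8, b@B1, b@B6, c@B9, d@B1, d@B3, d@B7, e@B3, e@B8, f@B9}

Merge at B5: IN[B5] = OUT[B4] = {a@B4, b@B1, d@B4, e@B4, f@B0}
Applying B5's transfer function to that IN value gives OUT[B5] (row B5 above).

Answer: {a@B4, b@B1, d@B5, e@B4, f@B5}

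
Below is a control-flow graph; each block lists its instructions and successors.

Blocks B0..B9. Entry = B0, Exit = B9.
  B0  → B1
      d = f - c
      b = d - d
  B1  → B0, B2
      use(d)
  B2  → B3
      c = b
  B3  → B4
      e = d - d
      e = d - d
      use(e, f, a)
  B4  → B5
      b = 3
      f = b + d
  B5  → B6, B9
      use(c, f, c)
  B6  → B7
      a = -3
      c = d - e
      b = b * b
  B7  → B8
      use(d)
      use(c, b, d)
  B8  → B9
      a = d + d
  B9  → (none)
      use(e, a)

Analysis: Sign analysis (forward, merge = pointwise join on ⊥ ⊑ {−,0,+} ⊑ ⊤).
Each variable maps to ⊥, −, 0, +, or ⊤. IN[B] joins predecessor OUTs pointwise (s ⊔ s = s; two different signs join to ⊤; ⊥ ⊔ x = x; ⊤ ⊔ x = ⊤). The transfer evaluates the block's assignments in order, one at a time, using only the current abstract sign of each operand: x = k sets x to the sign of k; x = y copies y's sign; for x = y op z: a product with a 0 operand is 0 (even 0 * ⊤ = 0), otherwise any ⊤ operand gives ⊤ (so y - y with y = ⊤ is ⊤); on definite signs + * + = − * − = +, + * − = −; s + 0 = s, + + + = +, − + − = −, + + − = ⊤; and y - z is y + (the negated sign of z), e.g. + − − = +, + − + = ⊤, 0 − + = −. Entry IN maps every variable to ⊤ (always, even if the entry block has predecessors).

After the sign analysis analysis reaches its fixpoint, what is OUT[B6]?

Answer: {a: -, b: +, c: ⊤, d: ⊤, e: ⊤, f: ⊤}

Working:
Converged values:
  B0: | IN=(all ⊤) | OUT=(all ⊤)
  B1: | IN=(all ⊤) | OUT=(all ⊤)
  B2: | IN=(all ⊤) | OUT=(all ⊤)
  B3: | IN=(all ⊤) | OUT=(all ⊤)
  B4: | IN=(all ⊤) | OUT={b:+; rest ⊤}
  B5: | IN={b:+; rest ⊤} | OUT={b:+; rest ⊤}
  B6: | IN={b:+; rest ⊤} | OUT={a:-, b:+; rest ⊤}
  B7: | IN={a:-, b:+; rest ⊤} | OUT={a:-, b:+; rest ⊤}
  B8: | IN={a:-, b:+; rest ⊤} | OUT={b:+; rest ⊤}
  B9: | IN={b:+; rest ⊤} | OUT={b:+; rest ⊤}

Merge at B6: IN[B6] = OUT[B5] = {a: ⊤, b: +, c: ⊤, d: ⊤, e: ⊤, f: ⊤}
Applying B6's transfer function to that IN value gives OUT[B6] (row B6 above).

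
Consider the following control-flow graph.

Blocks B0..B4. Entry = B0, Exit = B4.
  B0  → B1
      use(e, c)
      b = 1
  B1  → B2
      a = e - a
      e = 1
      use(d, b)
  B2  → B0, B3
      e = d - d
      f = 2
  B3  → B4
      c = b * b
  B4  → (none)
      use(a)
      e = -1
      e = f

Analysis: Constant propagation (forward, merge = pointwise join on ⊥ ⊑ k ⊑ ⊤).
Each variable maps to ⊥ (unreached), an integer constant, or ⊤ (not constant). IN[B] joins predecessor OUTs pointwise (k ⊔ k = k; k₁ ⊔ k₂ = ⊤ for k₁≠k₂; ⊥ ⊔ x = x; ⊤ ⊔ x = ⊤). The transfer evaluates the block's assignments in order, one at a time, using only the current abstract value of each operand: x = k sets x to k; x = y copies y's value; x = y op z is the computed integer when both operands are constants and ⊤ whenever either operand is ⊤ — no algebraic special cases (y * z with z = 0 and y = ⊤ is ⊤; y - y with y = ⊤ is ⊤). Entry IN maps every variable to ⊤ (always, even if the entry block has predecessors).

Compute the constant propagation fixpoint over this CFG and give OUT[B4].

Answer: {a: ⊤, b: 1, c: 1, d: ⊤, e: 2, f: 2}

Working:
Converged values:
  B0:   IN=(all ⊤)   OUT={b:1; rest ⊤}
  B1:   IN={b:1; rest ⊤}   OUT={b:1, e:1; rest ⊤}
  B2:   IN={b:1, e:1; rest ⊤}   OUT={b:1, f:2; rest ⊤}
  B3:   IN={b:1, f:2; rest ⊤}   OUT={b:1, c:1, f:2; rest ⊤}
  B4:   IN={b:1, c:1, f:2; rest ⊤}   OUT={b:1, c:1, e:2, f:2; rest ⊤}

Merge at B4: IN[B4] = OUT[B3] = {a: ⊤, b: 1, c: 1, d: ⊤, e: ⊤, f: 2}
Applying B4's transfer function to that IN value gives OUT[B4] (row B4 above).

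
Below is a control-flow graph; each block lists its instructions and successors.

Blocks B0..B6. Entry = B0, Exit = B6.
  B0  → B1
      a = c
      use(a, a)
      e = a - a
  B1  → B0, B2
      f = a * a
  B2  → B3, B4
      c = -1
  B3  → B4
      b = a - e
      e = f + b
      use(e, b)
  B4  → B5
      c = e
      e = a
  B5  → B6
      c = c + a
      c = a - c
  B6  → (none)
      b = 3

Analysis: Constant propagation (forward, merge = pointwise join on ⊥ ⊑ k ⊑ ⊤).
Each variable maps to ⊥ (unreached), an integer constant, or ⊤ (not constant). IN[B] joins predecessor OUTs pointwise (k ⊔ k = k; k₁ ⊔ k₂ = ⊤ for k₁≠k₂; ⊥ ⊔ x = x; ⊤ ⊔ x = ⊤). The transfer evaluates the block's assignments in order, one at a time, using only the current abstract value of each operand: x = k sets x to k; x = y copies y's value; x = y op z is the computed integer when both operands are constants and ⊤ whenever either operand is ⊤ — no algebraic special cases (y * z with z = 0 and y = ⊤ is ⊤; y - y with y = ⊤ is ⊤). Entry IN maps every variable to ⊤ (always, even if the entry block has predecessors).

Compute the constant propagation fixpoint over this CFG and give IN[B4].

Fixpoint table:
  B0:  IN=(all ⊤)  OUT=(all ⊤)
  B1:  IN=(all ⊤)  OUT=(all ⊤)
  B2:  IN=(all ⊤)  OUT={c:-1; rest ⊤}
  B3:  IN={c:-1; rest ⊤}  OUT={c:-1; rest ⊤}
  B4:  IN={c:-1; rest ⊤}  OUT=(all ⊤)
  B5:  IN=(all ⊤)  OUT=(all ⊤)
  B6:  IN=(all ⊤)  OUT={b:3; rest ⊤}

Merge at B4: IN[B4] = OUT[B2] ⊔ OUT[B3] = {a: ⊤, b: ⊤, c: -1, d: ⊤, e: ⊤, f: ⊤}

Answer: {a: ⊤, b: ⊤, c: -1, d: ⊤, e: ⊤, f: ⊤}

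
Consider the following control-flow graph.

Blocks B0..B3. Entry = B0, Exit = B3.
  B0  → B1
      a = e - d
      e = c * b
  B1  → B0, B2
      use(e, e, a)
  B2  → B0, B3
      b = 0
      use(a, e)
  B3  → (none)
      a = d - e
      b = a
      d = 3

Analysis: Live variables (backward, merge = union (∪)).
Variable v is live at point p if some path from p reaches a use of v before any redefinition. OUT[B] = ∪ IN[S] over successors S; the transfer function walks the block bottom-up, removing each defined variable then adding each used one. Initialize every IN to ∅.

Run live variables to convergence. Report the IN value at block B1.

Answer: {a, b, c, d, e}

Trace:
Fixpoint table:
  B0:  IN={b, c, d, e}  OUT={a, b, c, d, e}
  B1:  IN={a, b, c, d, e}  OUT={a, b, c, d, e}
  B2:  IN={a, c, d, e}  OUT={b, c, d, e}
  B3:  IN={d, e}  OUT={}

Merge at B1: OUT[B1] = IN[B0] ⊔ IN[B2] = {a, b, c, d, e}
Applying B1's transfer function to that OUT value gives IN[B1] (row B1 above).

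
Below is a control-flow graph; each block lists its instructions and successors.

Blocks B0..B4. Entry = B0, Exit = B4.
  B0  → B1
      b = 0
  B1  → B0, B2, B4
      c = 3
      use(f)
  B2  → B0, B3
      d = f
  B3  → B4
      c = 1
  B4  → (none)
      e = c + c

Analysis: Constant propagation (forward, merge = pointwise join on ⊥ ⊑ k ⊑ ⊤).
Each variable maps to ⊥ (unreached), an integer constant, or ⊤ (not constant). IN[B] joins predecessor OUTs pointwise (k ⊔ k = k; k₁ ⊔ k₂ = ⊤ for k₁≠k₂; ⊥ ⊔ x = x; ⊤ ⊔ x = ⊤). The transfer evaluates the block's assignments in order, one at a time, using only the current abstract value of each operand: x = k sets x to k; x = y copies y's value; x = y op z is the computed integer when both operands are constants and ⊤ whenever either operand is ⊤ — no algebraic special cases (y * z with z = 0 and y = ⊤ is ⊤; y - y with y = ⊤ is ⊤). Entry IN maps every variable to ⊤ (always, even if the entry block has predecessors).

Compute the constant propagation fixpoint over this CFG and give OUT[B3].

Answer: {a: ⊤, b: 0, c: 1, d: ⊤, e: ⊤, f: ⊤}

Trace:
Per-block solution:
  B0:   IN=(all ⊤)   OUT={b:0; rest ⊤}
  B1:   IN={b:0; rest ⊤}   OUT={b:0, c:3; rest ⊤}
  B2:   IN={b:0, c:3; rest ⊤}   OUT={b:0, c:3; rest ⊤}
  B3:   IN={b:0, c:3; rest ⊤}   OUT={b:0, c:1; rest ⊤}
  B4:   IN={b:0; rest ⊤}   OUT={b:0; rest ⊤}

Merge at B3: IN[B3] = OUT[B2] = {a: ⊤, b: 0, c: 3, d: ⊤, e: ⊤, f: ⊤}
Applying B3's transfer function to that IN value gives OUT[B3] (row B3 above).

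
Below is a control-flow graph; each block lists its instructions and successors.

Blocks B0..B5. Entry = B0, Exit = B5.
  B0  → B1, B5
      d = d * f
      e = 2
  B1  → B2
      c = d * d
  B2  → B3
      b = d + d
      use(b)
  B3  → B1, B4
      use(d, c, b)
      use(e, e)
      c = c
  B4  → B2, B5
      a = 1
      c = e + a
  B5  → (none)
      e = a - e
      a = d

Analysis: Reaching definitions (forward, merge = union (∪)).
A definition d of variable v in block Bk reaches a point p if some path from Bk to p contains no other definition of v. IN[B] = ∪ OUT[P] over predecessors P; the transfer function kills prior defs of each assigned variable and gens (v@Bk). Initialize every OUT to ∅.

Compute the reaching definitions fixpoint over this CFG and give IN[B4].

Answer: {a@B4, b@B2, c@B3, d@B0, e@B0}

Trace:
Per-block solution:
  B0:   IN={}   OUT={d@B0, e@B0}
  B1:   IN={a@B4, b@B2, c@B3, d@B0, e@B0}   OUT={a@B4, b@B2, c@B1, d@B0, e@B0}
  B2:   IN={a@B4, b@B2, c@B1, c@B4, d@B0, e@B0}   OUT={a@B4, b@B2, c@B1, c@B4, d@B0, e@B0}
  B3:   IN={a@B4, b@B2, c@B1, c@B4, d@B0, e@B0}   OUT={a@B4, b@B2, c@B3, d@B0, e@B0}
  B4:   IN={a@B4, b@B2, c@B3, d@B0, e@B0}   OUT={a@B4, b@B2, c@B4, d@B0, e@B0}
  B5:   IN={a@B4, b@B2, c@B4, d@B0, e@B0}   OUT={a@B5, b@B2, c@B4, d@B0, e@B5}

Merge at B4: IN[B4] = OUT[B3] = {a@B4, b@B2, c@B3, d@B0, e@B0}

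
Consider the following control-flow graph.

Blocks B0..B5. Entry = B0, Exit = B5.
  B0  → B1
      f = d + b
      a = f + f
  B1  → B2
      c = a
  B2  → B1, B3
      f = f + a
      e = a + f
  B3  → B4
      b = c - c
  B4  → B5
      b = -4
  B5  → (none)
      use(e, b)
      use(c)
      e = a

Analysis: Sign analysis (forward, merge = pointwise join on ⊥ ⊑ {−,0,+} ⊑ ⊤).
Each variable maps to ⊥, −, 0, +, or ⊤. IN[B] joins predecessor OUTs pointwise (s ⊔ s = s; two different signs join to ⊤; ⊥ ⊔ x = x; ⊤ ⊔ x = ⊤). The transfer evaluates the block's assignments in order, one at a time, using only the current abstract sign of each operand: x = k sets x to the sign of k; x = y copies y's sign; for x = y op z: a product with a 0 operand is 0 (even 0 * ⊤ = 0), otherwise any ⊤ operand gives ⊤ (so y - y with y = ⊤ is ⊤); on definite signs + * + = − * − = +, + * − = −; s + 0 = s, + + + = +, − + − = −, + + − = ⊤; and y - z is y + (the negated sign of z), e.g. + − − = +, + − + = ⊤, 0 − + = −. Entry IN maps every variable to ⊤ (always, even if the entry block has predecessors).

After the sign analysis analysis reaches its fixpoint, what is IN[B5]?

Answer: {a: ⊤, b: -, c: ⊤, d: ⊤, e: ⊤, f: ⊤}

Working:
Converged values:
  B0:   IN=(all ⊤)   OUT=(all ⊤)
  B1:   IN=(all ⊤)   OUT=(all ⊤)
  B2:   IN=(all ⊤)   OUT=(all ⊤)
  B3:   IN=(all ⊤)   OUT=(all ⊤)
  B4:   IN=(all ⊤)   OUT={b:-; rest ⊤}
  B5:   IN={b:-; rest ⊤}   OUT={b:-; rest ⊤}

Merge at B5: IN[B5] = OUT[B4] = {a: ⊤, b: -, c: ⊤, d: ⊤, e: ⊤, f: ⊤}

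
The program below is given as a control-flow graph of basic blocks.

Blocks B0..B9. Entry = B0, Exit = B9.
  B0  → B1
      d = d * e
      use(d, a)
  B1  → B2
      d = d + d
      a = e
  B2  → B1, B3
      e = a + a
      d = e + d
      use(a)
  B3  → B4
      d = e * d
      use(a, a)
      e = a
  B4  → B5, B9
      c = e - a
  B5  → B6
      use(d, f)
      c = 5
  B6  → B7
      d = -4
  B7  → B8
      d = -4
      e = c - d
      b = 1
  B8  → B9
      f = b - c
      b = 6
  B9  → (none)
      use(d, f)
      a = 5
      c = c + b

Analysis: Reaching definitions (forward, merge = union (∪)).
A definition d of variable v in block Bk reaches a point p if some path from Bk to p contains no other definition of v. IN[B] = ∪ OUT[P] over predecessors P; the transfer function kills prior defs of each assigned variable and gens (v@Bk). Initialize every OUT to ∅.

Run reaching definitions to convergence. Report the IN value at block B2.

Answer: {a@B1, d@B1, e@B2}

Working:
Converged values:
  B0: | IN={} | OUT={d@B0}
  B1: | IN={a@B1, d@B0, d@B2, e@B2} | OUT={a@B1, d@B1, e@B2}
  B2: | IN={a@B1, d@B1, e@B2} | OUT={a@B1, d@B2, e@B2}
  B3: | IN={a@B1, d@B2, e@B2} | OUT={a@B1, d@B3, e@B3}
  B4: | IN={a@B1, d@B3, e@B3} | OUT={a@B1, c@B4, d@B3, e@B3}
  B5: | IN={a@B1, c@B4, d@B3, e@B3} | OUT={a@B1, c@B5, d@B3, e@B3}
  B6: | IN={a@B1, c@B5, d@B3, e@B3} | OUT={a@B1, c@B5, d@B6, e@B3}
  B7: | IN={a@B1, c@B5, d@B6, e@B3} | OUT={a@B1, b@B7, c@B5, d@B7, e@B7}
  B8: | IN={a@B1, b@B7, c@B5, d@B7, e@B7} | OUT={a@B1, b@B8, c@B5, d@B7, e@B7, f@B8}
  B9: | IN={a@B1, b@B8, c@B4, c@B5, d@B3, d@B7, e@B3, e@B7, f@B8} | OUT={a@B9, b@B8, c@B9, d@B3, d@B7, e@B3, e@B7, f@B8}

Merge at B2: IN[B2] = OUT[B1] = {a@B1, d@B1, e@B2}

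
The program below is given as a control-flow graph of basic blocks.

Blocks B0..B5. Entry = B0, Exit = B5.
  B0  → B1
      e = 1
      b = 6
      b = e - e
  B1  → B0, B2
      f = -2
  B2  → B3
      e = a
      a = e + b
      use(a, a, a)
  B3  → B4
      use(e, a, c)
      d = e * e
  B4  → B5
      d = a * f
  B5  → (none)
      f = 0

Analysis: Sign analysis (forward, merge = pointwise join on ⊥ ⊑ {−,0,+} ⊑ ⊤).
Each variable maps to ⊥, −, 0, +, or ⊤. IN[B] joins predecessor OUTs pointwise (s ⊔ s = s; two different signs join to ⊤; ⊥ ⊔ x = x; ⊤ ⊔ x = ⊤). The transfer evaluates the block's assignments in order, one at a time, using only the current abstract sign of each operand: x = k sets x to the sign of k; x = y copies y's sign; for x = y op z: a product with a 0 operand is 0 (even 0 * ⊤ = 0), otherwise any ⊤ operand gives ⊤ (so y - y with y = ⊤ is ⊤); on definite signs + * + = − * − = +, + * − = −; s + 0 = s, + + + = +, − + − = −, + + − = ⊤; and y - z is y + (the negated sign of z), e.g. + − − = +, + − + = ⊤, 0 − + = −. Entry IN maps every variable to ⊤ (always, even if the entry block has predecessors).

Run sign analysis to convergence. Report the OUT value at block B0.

Per-block solution:
  B0:  IN=(all ⊤)  OUT={e:+; rest ⊤}
  B1:  IN={e:+; rest ⊤}  OUT={e:+, f:-; rest ⊤}
  B2:  IN={e:+, f:-; rest ⊤}  OUT={f:-; rest ⊤}
  B3:  IN={f:-; rest ⊤}  OUT={f:-; rest ⊤}
  B4:  IN={f:-; rest ⊤}  OUT={f:-; rest ⊤}
  B5:  IN={f:-; rest ⊤}  OUT={f:0; rest ⊤}

Merge at B0 (entry node, so the boundary value (all ⊤) is joined with the incoming edge(s)): IN[B0] = (all ⊤) ⊔ OUT[B1] = {a: ⊤, b: ⊤, c: ⊤, d: ⊤, e: ⊤, f: ⊤}
Applying B0's transfer function to that IN value gives OUT[B0] (row B0 above).

Answer: {a: ⊤, b: ⊤, c: ⊤, d: ⊤, e: +, f: ⊤}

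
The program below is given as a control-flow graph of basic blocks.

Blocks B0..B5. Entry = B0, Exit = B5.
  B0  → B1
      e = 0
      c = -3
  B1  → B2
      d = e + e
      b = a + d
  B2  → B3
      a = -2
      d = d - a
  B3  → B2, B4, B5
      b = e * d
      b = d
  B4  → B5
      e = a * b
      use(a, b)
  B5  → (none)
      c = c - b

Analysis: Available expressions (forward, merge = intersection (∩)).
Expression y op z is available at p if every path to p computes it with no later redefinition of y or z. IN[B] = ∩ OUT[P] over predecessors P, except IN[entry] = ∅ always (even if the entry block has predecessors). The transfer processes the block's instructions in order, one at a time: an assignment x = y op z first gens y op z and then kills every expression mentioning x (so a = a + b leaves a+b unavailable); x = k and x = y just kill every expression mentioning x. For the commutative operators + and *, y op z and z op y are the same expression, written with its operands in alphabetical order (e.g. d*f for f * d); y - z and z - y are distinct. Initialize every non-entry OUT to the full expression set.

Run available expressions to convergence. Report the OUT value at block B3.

Per-block solution:
  B0:  IN={}  OUT={}
  B1:  IN={}  OUT={a+d, e+e}
  B2:  IN={e+e}  OUT={e+e}
  B3:  IN={e+e}  OUT={d*e, e+e}
  B4:  IN={d*e, e+e}  OUT={a*b}
  B5:  IN={}  OUT={}

Merge at B3: IN[B3] = OUT[B2] = {e+e}
Applying B3's transfer function to that IN value gives OUT[B3] (row B3 above).

Answer: {d*e, e+e}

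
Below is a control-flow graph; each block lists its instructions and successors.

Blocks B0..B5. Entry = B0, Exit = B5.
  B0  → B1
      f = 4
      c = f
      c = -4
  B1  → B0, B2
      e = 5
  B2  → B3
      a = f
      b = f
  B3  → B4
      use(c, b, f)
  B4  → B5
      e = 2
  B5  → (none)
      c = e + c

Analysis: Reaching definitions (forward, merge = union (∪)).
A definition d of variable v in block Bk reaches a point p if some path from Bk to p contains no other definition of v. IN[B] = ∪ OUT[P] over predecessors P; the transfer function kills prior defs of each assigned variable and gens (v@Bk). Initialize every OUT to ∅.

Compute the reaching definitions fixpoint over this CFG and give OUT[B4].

Fixpoint table:
  B0:  IN={c@B0, e@B1, f@B0}  OUT={c@B0, e@B1, f@B0}
  B1:  IN={c@B0, e@B1, f@B0}  OUT={c@B0, e@B1, f@B0}
  B2:  IN={c@B0, e@B1, f@B0}  OUT={a@B2, b@B2, c@B0, e@B1, f@B0}
  B3:  IN={a@B2, b@B2, c@B0, e@B1, f@B0}  OUT={a@B2, b@B2, c@B0, e@B1, f@B0}
  B4:  IN={a@B2, b@B2, c@B0, e@B1, f@B0}  OUT={a@B2, b@B2, c@B0, e@B4, f@B0}
  B5:  IN={a@B2, b@B2, c@B0, e@B4, f@B0}  OUT={a@B2, b@B2, c@B5, e@B4, f@B0}

Merge at B4: IN[B4] = OUT[B3] = {a@B2, b@B2, c@B0, e@B1, f@B0}
Applying B4's transfer function to that IN value gives OUT[B4] (row B4 above).

Answer: {a@B2, b@B2, c@B0, e@B4, f@B0}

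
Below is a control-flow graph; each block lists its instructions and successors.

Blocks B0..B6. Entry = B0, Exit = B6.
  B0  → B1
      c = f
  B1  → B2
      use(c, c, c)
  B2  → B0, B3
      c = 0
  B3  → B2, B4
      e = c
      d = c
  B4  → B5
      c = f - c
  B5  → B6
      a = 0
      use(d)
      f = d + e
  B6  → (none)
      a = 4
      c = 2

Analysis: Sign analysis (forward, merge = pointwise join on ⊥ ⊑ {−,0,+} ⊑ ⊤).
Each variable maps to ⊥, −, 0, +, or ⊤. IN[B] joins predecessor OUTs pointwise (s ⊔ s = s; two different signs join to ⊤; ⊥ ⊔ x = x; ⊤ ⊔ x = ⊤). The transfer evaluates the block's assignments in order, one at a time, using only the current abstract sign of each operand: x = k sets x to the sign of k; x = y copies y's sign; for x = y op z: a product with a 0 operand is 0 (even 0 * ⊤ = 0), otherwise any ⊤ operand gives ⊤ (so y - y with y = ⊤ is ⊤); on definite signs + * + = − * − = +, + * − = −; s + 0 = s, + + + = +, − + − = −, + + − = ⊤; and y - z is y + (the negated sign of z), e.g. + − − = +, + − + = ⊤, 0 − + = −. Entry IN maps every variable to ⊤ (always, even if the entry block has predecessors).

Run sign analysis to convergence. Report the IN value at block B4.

Converged values:
  B0:  IN=(all ⊤)  OUT=(all ⊤)
  B1:  IN=(all ⊤)  OUT=(all ⊤)
  B2:  IN=(all ⊤)  OUT={c:0; rest ⊤}
  B3:  IN={c:0; rest ⊤}  OUT={c:0, d:0, e:0; rest ⊤}
  B4:  IN={c:0, d:0, e:0; rest ⊤}  OUT={d:0, e:0; rest ⊤}
  B5:  IN={d:0, e:0; rest ⊤}  OUT={a:0, d:0, e:0, f:0; rest ⊤}
  B6:  IN={a:0, d:0, e:0, f:0; rest ⊤}  OUT={a:+, c:+, d:0, e:0, f:0; rest ⊤}

Merge at B4: IN[B4] = OUT[B3] = {a: ⊤, b: ⊤, c: 0, d: 0, e: 0, f: ⊤}

Answer: {a: ⊤, b: ⊤, c: 0, d: 0, e: 0, f: ⊤}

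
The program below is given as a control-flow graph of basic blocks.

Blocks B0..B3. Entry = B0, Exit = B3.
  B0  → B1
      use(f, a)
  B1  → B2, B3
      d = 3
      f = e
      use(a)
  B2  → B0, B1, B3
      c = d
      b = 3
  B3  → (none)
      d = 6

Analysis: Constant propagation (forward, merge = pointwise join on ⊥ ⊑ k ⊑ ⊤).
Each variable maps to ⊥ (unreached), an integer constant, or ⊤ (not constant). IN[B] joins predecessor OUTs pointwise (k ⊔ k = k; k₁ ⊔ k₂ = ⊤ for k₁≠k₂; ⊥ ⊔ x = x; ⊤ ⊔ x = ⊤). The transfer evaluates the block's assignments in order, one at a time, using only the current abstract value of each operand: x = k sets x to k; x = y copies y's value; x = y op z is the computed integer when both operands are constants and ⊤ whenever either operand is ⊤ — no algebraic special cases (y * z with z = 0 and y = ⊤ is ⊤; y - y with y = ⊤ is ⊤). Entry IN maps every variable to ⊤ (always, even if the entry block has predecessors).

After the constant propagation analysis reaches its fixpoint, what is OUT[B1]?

Per-block solution:
  B0:   IN=(all ⊤)   OUT=(all ⊤)
  B1:   IN=(all ⊤)   OUT={d:3; rest ⊤}
  B2:   IN={d:3; rest ⊤}   OUT={b:3, c:3, d:3; rest ⊤}
  B3:   IN={d:3; rest ⊤}   OUT={d:6; rest ⊤}

Merge at B1: IN[B1] = OUT[B0] ⊔ OUT[B2] = {a: ⊤, b: ⊤, c: ⊤, d: ⊤, e: ⊤, f: ⊤}
Applying B1's transfer function to that IN value gives OUT[B1] (row B1 above).

Answer: {a: ⊤, b: ⊤, c: ⊤, d: 3, e: ⊤, f: ⊤}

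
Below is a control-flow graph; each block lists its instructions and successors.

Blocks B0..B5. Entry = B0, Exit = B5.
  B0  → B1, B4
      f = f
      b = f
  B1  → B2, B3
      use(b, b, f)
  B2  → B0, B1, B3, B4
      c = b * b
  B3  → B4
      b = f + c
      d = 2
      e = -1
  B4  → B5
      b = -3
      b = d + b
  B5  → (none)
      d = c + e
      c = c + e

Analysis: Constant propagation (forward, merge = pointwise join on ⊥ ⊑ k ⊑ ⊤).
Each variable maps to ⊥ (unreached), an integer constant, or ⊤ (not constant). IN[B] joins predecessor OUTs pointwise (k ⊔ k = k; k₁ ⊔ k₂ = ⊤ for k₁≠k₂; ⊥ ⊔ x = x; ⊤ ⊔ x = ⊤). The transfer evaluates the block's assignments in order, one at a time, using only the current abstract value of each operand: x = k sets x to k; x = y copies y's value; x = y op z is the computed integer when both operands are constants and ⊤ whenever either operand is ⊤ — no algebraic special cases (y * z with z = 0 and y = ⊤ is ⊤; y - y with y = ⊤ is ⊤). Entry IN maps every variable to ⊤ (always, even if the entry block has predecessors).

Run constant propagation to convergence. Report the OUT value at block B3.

Answer: {a: ⊤, b: ⊤, c: ⊤, d: 2, e: -1, f: ⊤}

Trace:
Per-block solution:
  B0:  IN=(all ⊤)  OUT=(all ⊤)
  B1:  IN=(all ⊤)  OUT=(all ⊤)
  B2:  IN=(all ⊤)  OUT=(all ⊤)
  B3:  IN=(all ⊤)  OUT={d:2, e:-1; rest ⊤}
  B4:  IN=(all ⊤)  OUT=(all ⊤)
  B5:  IN=(all ⊤)  OUT=(all ⊤)

Merge at B3: IN[B3] = OUT[B1] ⊔ OUT[B2] = {a: ⊤, b: ⊤, c: ⊤, d: ⊤, e: ⊤, f: ⊤}
Applying B3's transfer function to that IN value gives OUT[B3] (row B3 above).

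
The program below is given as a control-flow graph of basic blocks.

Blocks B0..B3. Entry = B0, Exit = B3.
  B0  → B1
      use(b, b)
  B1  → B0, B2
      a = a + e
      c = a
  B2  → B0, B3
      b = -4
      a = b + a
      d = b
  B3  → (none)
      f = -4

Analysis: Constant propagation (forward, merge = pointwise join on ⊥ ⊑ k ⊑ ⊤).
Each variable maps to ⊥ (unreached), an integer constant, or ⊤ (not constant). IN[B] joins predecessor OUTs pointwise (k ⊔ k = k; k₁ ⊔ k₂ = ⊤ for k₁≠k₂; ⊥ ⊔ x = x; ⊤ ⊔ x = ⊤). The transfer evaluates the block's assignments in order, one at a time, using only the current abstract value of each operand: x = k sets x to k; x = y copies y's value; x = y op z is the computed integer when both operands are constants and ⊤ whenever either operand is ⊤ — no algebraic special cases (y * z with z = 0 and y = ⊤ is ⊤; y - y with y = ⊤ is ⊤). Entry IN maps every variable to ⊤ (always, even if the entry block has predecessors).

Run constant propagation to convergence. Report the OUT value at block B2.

Converged values:
  B0:  IN=(all ⊤)  OUT=(all ⊤)
  B1:  IN=(all ⊤)  OUT=(all ⊤)
  B2:  IN=(all ⊤)  OUT={b:-4, d:-4; rest ⊤}
  B3:  IN={b:-4, d:-4; rest ⊤}  OUT={b:-4, d:-4, f:-4; rest ⊤}

Merge at B2: IN[B2] = OUT[B1] = {a: ⊤, b: ⊤, c: ⊤, d: ⊤, e: ⊤, f: ⊤}
Applying B2's transfer function to that IN value gives OUT[B2] (row B2 above).

Answer: {a: ⊤, b: -4, c: ⊤, d: -4, e: ⊤, f: ⊤}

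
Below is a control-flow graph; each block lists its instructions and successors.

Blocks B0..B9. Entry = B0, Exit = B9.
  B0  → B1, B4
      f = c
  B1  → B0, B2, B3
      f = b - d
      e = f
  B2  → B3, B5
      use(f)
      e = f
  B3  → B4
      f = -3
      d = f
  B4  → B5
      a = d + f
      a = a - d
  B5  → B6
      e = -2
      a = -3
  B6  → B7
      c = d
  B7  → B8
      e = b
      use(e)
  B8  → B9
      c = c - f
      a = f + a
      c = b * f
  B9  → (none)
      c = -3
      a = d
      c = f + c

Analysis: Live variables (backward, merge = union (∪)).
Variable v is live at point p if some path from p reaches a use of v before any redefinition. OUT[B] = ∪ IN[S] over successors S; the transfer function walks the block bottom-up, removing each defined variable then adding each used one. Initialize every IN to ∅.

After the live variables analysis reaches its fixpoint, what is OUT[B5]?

Answer: {a, b, d, f}

Working:
Per-block solution:
  B0: | IN={b, c, d} | OUT={b, c, d, f}
  B1: | IN={b, c, d} | OUT={b, c, d, f}
  B2: | IN={b, d, f} | OUT={b, d, f}
  B3: | IN={b} | OUT={b, d, f}
  B4: | IN={b, d, f} | OUT={b, d, f}
  B5: | IN={b, d, f} | OUT={a, b, d, f}
  B6: | IN={a, b, d, f} | OUT={a, b, c, d, f}
  B7: | IN={a, b, c, d, f} | OUT={a, b, c, d, f}
  B8: | IN={a, b, c, d, f} | OUT={d, f}
  B9: | IN={d, f} | OUT={}

Merge at B5: OUT[B5] = IN[B6] = {a, b, d, f}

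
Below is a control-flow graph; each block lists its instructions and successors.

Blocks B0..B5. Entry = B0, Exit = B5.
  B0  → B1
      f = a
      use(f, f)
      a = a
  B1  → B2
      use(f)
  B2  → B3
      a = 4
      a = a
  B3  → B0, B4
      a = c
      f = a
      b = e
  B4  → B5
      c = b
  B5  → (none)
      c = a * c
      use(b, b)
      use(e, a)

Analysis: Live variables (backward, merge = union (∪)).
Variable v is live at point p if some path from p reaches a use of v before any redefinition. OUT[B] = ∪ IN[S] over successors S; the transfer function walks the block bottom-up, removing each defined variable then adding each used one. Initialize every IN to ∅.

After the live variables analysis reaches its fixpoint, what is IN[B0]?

Per-block solution:
  B0: | IN={a, c, e} | OUT={c, e, f}
  B1: | IN={c, e, f} | OUT={c, e}
  B2: | IN={c, e} | OUT={c, e}
  B3: | IN={c, e} | OUT={a, b, c, e}
  B4: | IN={a, b, e} | OUT={a, b, c, e}
  B5: | IN={a, b, c, e} | OUT={}

Merge at B0: OUT[B0] = IN[B1] = {c, e, f}
Applying B0's transfer function to that OUT value gives IN[B0] (row B0 above).

Answer: {a, c, e}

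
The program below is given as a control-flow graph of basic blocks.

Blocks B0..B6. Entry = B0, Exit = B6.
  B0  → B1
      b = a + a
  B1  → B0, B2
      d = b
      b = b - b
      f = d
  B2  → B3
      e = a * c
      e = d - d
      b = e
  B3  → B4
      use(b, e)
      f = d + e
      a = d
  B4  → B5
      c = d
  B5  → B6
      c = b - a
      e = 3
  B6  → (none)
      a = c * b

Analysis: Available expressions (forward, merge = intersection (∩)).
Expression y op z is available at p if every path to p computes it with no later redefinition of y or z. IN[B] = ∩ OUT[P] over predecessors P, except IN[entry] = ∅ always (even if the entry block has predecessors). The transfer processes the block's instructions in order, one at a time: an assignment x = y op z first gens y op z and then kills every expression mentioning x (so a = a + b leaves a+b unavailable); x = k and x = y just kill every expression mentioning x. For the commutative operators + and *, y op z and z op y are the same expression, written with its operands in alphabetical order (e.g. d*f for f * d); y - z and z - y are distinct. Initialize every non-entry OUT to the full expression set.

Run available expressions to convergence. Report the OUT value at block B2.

Fixpoint table:
  B0: | IN={} | OUT={a+a}
  B1: | IN={a+a} | OUT={a+a}
  B2: | IN={a+a} | OUT={a*c, a+a, d-d}
  B3: | IN={a*c, a+a, d-d} | OUT={d+e, d-d}
  B4: | IN={d+e, d-d} | OUT={d+e, d-d}
  B5: | IN={d+e, d-d} | OUT={b-a, d-d}
  B6: | IN={b-a, d-d} | OUT={b*c, d-d}

Merge at B2: IN[B2] = OUT[B1] = {a+a}
Applying B2's transfer function to that IN value gives OUT[B2] (row B2 above).

Answer: {a*c, a+a, d-d}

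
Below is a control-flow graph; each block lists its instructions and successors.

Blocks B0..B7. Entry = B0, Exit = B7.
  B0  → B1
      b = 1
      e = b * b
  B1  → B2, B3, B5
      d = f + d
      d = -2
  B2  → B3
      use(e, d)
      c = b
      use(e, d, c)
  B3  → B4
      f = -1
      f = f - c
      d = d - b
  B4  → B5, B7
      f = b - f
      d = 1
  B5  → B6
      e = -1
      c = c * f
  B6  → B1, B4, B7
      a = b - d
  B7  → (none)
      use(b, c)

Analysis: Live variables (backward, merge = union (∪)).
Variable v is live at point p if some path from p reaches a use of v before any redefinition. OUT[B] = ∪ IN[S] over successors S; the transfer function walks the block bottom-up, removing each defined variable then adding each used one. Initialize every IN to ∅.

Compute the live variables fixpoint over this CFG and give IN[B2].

Converged values:
  B0: | IN={c, d, f} | OUT={b, c, d, e, f}
  B1: | IN={b, c, d, e, f} | OUT={b, c, d, e, f}
  B2: | IN={b, d, e} | OUT={b, c, d}
  B3: | IN={b, c, d} | OUT={b, c, f}
  B4: | IN={b, c, f} | OUT={b, c, d, f}
  B5: | IN={b, c, d, f} | OUT={b, c, d, e, f}
  B6: | IN={b, c, d, e, f} | OUT={b, c, d, e, f}
  B7: | IN={b, c} | OUT={}

Merge at B2: OUT[B2] = IN[B3] = {b, c, d}
Applying B2's transfer function to that OUT value gives IN[B2] (row B2 above).

Answer: {b, d, e}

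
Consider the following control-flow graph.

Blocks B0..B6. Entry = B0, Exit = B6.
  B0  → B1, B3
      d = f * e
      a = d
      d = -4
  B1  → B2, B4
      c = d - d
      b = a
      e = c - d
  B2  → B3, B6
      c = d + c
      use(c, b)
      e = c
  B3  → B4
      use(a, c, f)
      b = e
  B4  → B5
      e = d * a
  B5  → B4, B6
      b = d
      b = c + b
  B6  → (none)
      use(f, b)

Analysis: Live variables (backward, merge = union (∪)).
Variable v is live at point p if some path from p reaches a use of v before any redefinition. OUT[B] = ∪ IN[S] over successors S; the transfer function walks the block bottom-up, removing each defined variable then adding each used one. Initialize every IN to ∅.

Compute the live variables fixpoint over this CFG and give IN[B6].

Per-block solution:
  B0:  IN={c, e, f}  OUT={a, c, d, e, f}
  B1:  IN={a, d, f}  OUT={a, b, c, d, f}
  B2:  IN={a, b, c, d, f}  OUT={a, b, c, d, e, f}
  B3:  IN={a, c, d, e, f}  OUT={a, c, d, f}
  B4:  IN={a, c, d, f}  OUT={a, c, d, f}
  B5:  IN={a, c, d, f}  OUT={a, b, c, d, f}
  B6:  IN={b, f}  OUT={}

B6 is the boundary node: OUT[B6] = {}
Applying B6's transfer function to that OUT value gives IN[B6] (row B6 above).

Answer: {b, f}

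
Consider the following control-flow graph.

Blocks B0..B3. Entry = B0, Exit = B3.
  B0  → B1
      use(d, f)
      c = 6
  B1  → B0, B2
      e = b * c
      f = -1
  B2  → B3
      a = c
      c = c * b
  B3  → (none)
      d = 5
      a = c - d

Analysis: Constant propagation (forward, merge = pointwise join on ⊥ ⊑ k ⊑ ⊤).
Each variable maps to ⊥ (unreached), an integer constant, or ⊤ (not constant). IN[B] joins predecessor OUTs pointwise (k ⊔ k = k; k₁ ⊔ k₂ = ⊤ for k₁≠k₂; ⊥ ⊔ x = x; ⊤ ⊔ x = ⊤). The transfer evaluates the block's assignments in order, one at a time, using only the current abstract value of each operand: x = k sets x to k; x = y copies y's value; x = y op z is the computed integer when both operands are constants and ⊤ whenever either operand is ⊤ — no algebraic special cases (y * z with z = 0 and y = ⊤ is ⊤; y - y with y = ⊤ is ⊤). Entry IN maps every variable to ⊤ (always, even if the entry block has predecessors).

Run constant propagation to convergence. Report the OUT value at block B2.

Per-block solution:
  B0: | IN=(all ⊤) | OUT={c:6; rest ⊤}
  B1: | IN={c:6; rest ⊤} | OUT={c:6, f:-1; rest ⊤}
  B2: | IN={c:6, f:-1; rest ⊤} | OUT={a:6, f:-1; rest ⊤}
  B3: | IN={a:6, f:-1; rest ⊤} | OUT={d:5, f:-1; rest ⊤}

Merge at B2: IN[B2] = OUT[B1] = {a: ⊤, b: ⊤, c: 6, d: ⊤, e: ⊤, f: -1}
Applying B2's transfer function to that IN value gives OUT[B2] (row B2 above).

Answer: {a: 6, b: ⊤, c: ⊤, d: ⊤, e: ⊤, f: -1}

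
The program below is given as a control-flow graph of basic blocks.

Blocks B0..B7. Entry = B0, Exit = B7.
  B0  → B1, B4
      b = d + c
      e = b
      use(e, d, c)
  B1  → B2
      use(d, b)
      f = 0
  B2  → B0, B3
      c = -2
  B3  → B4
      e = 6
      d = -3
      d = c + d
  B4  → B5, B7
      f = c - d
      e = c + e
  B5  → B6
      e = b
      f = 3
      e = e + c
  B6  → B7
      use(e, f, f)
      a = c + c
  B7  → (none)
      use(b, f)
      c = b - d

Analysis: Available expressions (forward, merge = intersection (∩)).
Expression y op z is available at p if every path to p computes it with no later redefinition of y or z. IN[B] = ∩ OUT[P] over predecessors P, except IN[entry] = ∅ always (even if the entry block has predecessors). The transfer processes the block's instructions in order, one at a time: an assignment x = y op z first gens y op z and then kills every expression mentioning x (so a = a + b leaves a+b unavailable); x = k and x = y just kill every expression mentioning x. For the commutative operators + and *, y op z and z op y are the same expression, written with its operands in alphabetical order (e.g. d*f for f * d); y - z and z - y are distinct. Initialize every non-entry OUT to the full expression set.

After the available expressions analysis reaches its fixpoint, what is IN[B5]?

Answer: {c-d}

Working:
Converged values:
  B0: | IN={} | OUT={c+d}
  B1: | IN={c+d} | OUT={c+d}
  B2: | IN={c+d} | OUT={}
  B3: | IN={} | OUT={}
  B4: | IN={} | OUT={c-d}
  B5: | IN={c-d} | OUT={c-d}
  B6: | IN={c-d} | OUT={c+c, c-d}
  B7: | IN={c-d} | OUT={b-d}

Merge at B5: IN[B5] = OUT[B4] = {c-d}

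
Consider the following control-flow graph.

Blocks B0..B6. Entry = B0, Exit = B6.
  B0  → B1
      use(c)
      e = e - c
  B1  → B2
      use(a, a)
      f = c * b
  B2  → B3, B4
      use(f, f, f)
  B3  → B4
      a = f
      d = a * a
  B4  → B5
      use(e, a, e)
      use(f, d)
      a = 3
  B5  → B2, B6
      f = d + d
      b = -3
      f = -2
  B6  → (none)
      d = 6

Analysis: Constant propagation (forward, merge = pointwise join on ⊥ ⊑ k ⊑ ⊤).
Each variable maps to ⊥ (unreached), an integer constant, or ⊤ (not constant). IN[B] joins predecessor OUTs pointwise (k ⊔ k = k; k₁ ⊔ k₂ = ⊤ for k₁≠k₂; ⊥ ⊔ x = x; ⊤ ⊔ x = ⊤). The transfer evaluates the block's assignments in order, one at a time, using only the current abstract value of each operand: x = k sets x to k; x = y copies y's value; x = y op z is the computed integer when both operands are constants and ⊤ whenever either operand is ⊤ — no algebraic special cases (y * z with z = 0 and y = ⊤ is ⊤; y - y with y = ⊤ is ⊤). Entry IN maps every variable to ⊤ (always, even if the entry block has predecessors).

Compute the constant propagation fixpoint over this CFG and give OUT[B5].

Answer: {a: 3, b: -3, c: ⊤, d: ⊤, e: ⊤, f: -2}

Derivation:
Fixpoint table:
  B0: | IN=(all ⊤) | OUT=(all ⊤)
  B1: | IN=(all ⊤) | OUT=(all ⊤)
  B2: | IN=(all ⊤) | OUT=(all ⊤)
  B3: | IN=(all ⊤) | OUT=(all ⊤)
  B4: | IN=(all ⊤) | OUT={a:3; rest ⊤}
  B5: | IN={a:3; rest ⊤} | OUT={a:3, b:-3, f:-2; rest ⊤}
  B6: | IN={a:3, b:-3, f:-2; rest ⊤} | OUT={a:3, b:-3, d:6, f:-2; rest ⊤}

Merge at B5: IN[B5] = OUT[B4] = {a: 3, b: ⊤, c: ⊤, d: ⊤, e: ⊤, f: ⊤}
Applying B5's transfer function to that IN value gives OUT[B5] (row B5 above).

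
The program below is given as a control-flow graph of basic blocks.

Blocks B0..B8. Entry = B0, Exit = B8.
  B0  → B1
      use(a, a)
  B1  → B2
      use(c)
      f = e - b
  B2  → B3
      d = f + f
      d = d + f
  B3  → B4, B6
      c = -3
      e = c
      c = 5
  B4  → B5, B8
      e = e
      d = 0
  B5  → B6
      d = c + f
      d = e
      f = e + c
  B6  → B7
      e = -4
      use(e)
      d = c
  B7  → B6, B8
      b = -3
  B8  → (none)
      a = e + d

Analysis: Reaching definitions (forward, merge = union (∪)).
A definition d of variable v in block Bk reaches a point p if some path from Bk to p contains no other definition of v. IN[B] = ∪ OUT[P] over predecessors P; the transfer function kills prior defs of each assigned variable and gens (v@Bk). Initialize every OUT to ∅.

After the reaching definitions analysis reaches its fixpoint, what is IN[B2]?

Answer: {f@B1}

Derivation:
Fixpoint table:
  B0:  IN={}  OUT={}
  B1:  IN={}  OUT={f@B1}
  B2:  IN={f@B1}  OUT={d@B2, f@B1}
  B3:  IN={d@B2, f@B1}  OUT={c@B3, d@B2, e@B3, f@B1}
  B4:  IN={c@B3, d@B2, e@B3, f@B1}  OUT={c@B3, d@B4, e@B4, f@B1}
  B5:  IN={c@B3, d@B4, e@B4, f@B1}  OUT={c@B3, d@B5, e@B4, f@B5}
  B6:  IN={b@B7, c@B3, d@B2, d@B5, d@B6, e@B3, e@B4, e@B6, f@B1, f@B5}  OUT={b@B7, c@B3, d@B6, e@B6, f@B1, f@B5}
  B7:  IN={b@B7, c@B3, d@B6, e@B6, f@B1, f@B5}  OUT={b@B7, c@B3, d@B6, e@B6, f@B1, f@B5}
  B8:  IN={b@B7, c@B3, d@B4, d@B6, e@B4, e@B6, f@B1, f@B5}  OUT={a@B8, b@B7, c@B3, d@B4, d@B6, e@B4, e@B6, f@B1, f@B5}

Merge at B2: IN[B2] = OUT[B1] = {f@B1}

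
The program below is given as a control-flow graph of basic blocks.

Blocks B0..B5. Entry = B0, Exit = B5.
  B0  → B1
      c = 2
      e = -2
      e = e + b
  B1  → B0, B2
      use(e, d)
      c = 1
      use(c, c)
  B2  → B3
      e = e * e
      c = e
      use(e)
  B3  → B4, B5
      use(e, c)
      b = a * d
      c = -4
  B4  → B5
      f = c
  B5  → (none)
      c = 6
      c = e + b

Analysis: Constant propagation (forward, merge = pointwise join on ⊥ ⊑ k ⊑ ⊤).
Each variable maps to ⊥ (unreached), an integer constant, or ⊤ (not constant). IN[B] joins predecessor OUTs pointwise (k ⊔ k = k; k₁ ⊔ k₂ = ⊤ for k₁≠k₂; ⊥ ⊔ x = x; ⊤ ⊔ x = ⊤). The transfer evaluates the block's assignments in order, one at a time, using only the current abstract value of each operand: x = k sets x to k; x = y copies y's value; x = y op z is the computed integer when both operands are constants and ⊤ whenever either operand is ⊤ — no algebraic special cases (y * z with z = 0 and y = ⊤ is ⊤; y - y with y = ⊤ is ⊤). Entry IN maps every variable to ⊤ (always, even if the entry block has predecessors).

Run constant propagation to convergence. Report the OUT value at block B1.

Answer: {a: ⊤, b: ⊤, c: 1, d: ⊤, e: ⊤, f: ⊤}

Trace:
Fixpoint table:
  B0: | IN=(all ⊤) | OUT={c:2; rest ⊤}
  B1: | IN={c:2; rest ⊤} | OUT={c:1; rest ⊤}
  B2: | IN={c:1; rest ⊤} | OUT=(all ⊤)
  B3: | IN=(all ⊤) | OUT={c:-4; rest ⊤}
  B4: | IN={c:-4; rest ⊤} | OUT={c:-4, f:-4; rest ⊤}
  B5: | IN={c:-4; rest ⊤} | OUT=(all ⊤)

Merge at B1: IN[B1] = OUT[B0] = {a: ⊤, b: ⊤, c: 2, d: ⊤, e: ⊤, f: ⊤}
Applying B1's transfer function to that IN value gives OUT[B1] (row B1 above).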